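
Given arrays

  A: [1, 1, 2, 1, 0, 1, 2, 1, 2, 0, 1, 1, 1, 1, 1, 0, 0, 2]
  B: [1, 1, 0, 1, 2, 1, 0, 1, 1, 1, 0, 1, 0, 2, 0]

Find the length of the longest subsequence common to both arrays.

Pick 1 [2,1]; then 1 [4,2]; then 0 [5,3]; then 1 [6,4]; then 2 [7,5]; then 1 [8,6]; then 0 [10,7]; then 1 [11,8]; then 1 [12,9]; then 1 [13,10]; then 1 [15,12]; then 0 [16,13]; then 0 [17,15]; all 13 values appear in both, in order. Since dp[18][15] = 13, nothing longer is possible.

13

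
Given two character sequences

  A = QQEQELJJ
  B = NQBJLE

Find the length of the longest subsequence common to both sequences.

2

Taking Q [1,2] → E [5,6] gives a common subsequence of length 2. dp[8][6] = 2 confirms this is the maximum.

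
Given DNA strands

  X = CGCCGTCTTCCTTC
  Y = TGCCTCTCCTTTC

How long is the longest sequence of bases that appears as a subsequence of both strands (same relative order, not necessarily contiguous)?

Match G at X[2]=Y[2]; then C at X[3]=Y[3]; then C at X[4]=Y[4]; then T at X[6]=Y[5]; then C at X[7]=Y[6]; then T at X[9]=Y[7]; then C at X[10]=Y[8]; then C at X[11]=Y[9]; then T at X[12]=Y[11]; then T at X[13]=Y[12]; then C at X[14]=Y[13] — 11 bases in the same relative order in both. The LCS DP gives dp[14][13] = 11, so this is optimal.

11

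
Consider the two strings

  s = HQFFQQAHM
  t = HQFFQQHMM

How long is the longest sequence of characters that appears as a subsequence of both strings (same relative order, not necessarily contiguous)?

Let dp[i][j] be the LCS length of the first i characters of s and the first j characters of t. dp[i][j] = dp[i-1][j-1]+1 when the i-th and j-th characters match, else max(dp[i-1][j], dp[i][j-1]).
    ·  H  Q  F  F  Q  Q  H  M  M
 ·  0  0  0  0  0  0  0  0  0  0
 H  0  1  1  1  1  1  1  1  1  1
 Q  0  1  2  2  2  2  2  2  2  2
 F  0  1  2  3  3  3  3  3  3  3
 F  0  1  2  3  4  4  4  4  4  4
 Q  0  1  2  3  4  5  5  5  5  5
 Q  0  1  2  3  4  5  6  6  6  6
 A  0  1  2  3  4  5  6  6  6  6
 H  0  1  2  3  4  5  6  7  7  7
 M  0  1  2  3  4  5  6  7  8  8
dp[9][9] = 8. One LCS (by backtracking along matches): HQFFQQHM.

8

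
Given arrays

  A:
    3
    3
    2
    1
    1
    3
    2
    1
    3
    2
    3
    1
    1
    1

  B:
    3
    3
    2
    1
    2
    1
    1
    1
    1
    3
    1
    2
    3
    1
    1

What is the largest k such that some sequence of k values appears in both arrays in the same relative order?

Match 3 (A #1, B #1), then 3 (A #2, B #2), then 2 (A #3, B #5), then 1 (A #4, B #8), then 1 (A #5, B #9), then 3 (A #6, B #10), then 1 (A #8, B #11), then 2 (A #10, B #12), then 3 (A #11, B #13), then 1 (A #13, B #14), then 1 (A #14, B #15) — 11 values in the same relative order in both. dp[14][15] = 11 confirms this is the maximum.

11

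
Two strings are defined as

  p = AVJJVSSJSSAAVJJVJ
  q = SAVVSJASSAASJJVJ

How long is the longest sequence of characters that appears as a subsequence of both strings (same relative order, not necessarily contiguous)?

One common subsequence of length 13: A [1,2], then V [2,3], then V [5,4], then S [7,5], then J [8,6], then S [9,8], then S [10,9], then A [11,10], then A [12,11], then J [14,13], then J [15,14], then V [16,15], then J [17,16], and the DP table's final entry dp[17][16] is also 13, so no common subsequence is longer.

13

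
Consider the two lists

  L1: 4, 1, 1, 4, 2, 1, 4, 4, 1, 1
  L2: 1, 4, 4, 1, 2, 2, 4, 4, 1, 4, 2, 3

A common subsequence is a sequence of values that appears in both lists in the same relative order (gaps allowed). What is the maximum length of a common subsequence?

6

Pick 4 (L1 #1, L2 #3) → 1 (L1 #2, L2 #4) → 2 (L1 #5, L2 #6) → 4 (L1 #7, L2 #7) → 4 (L1 #8, L2 #8) → 1 (L1 #9, L2 #9); all 6 values appear in both, in order. The LCS DP gives dp[10][12] = 6, so this is optimal.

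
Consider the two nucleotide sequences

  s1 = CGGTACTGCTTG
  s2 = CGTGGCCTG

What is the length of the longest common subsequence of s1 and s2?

7

Let dp[i][j] be the LCS length of the first i bases of s1 and the first j bases of s2. dp[i][j] = dp[i-1][j-1]+1 when the i-th and j-th bases match, else max(dp[i-1][j], dp[i][j-1]).
    ·  C  G  T  G  G  C  C  T  G
 ·  0  0  0  0  0  0  0  0  0  0
 C  0  1  1  1  1  1  1  1  1  1
 G  0  1  2  2  2  2  2  2  2  2
 G  0  1  2  2  3  3  3  3  3  3
 T  0  1  2  3  3  3  3  3  4  4
 A  0  1  2  3  3  3  3  3  4  4
 C  0  1  2  3  3  3  4  4  4  4
 T  0  1  2  3  3  3  4  4  5  5
 G  0  1  2  3  4  4  4  4  5  6
 C  0  1  2  3  4  4  5  5  5  6
 T  0  1  2  3  4  4  5  5  6  6
 T  0  1  2  3  4  4  5  5  6  6
 G  0  1  2  3  4  5  5  5  6  7
dp[12][9] = 7. One LCS (by backtracking along matches): CGGCCTG.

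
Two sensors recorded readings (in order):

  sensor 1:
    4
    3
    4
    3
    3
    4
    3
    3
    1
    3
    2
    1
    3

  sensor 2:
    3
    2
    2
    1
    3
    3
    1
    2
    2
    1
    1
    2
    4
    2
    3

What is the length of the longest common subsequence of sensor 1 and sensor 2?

7

Match 3 at sensor 1[2]=sensor 2[1]; then 3 at sensor 1[7]=sensor 2[5]; then 3 at sensor 1[8]=sensor 2[6]; then 1 at sensor 1[9]=sensor 2[7]; then 2 at sensor 1[11]=sensor 2[9]; then 1 at sensor 1[12]=sensor 2[11]; then 3 at sensor 1[13]=sensor 2[15] — 7 values in the same relative order in both. dp[13][15] = 7 confirms this is the maximum.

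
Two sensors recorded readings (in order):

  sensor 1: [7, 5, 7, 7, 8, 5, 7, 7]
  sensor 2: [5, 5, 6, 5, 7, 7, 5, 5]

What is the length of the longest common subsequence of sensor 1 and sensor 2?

4

One common subsequence of length 4: 5 [2,4] → 7 [3,5] → 7 [4,6] → 5 [6,8], and the DP table's final entry dp[8][8] is also 4, so no common subsequence is longer.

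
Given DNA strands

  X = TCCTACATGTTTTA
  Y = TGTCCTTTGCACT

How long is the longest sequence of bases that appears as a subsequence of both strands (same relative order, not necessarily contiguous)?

7

Match T at X[1]=Y[3] → C at X[2]=Y[4] → C at X[3]=Y[5] → T at X[4]=Y[8] → A at X[5]=Y[11] → C at X[6]=Y[12] → T at X[13]=Y[13] — 7 bases in the same relative order in both. dp[14][13] = 7 confirms this is the maximum.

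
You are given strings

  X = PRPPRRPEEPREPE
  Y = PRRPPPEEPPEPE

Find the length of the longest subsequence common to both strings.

11

Match P [1,1]; then R [2,3]; then P [3,4]; then P [4,5]; then P [7,6]; then E [8,7]; then E [9,8]; then P [10,10]; then E [12,11]; then P [13,12]; then E [14,13] — 11 characters in the same relative order in both. Since dp[14][13] = 11, nothing longer is possible.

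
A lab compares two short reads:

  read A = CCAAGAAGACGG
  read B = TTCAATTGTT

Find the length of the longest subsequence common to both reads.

One common subsequence of length 4: C (read A #2, read B #3), then A (read A #3, read B #4), then A (read A #4, read B #5), then G (read A #5, read B #8). Since dp[12][10] = 4, nothing longer is possible.

4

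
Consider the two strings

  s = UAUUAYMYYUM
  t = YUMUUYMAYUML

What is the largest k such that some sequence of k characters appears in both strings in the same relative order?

Let dp[i][j] be the LCS length of the first i characters of s and the first j characters of t. dp[i][j] = dp[i-1][j-1]+1 when the i-th and j-th characters match, else max(dp[i-1][j], dp[i][j-1]).
    ·  Y  U  M  U  U  Y  M  A  Y  U  M  L
 ·  0  0  0  0  0  0  0  0  0  0  0  0  0
 U  0  0  1  1  1  1  1  1  1  1  1  1  1
 A  0  0  1  1  1  1  1  1  2  2  2  2  2
 U  0  0  1  1  2  2  2  2  2  2  3  3  3
 U  0  0  1  1  2  3  3  3  3  3  3  3  3
 A  0  0  1  1  2  3  3  3  4  4  4  4  4
 Y  0  1  1  1  2  3  4  4  4  5  5  5  5
 M  0  1  1  2  2  3  4  5  5  5  5  6  6
 Y  0  1  1  2  2  3  4  5  5  6  6  6  6
 Y  0  1  1  2  2  3  4  5  5  6  6  6  6
 U  0  1  2  2  3  3  4  5  5  6  7  7  7
 M  0  1  2  3  3  3  4  5  5  6  7  8  8
dp[11][12] = 8. One LCS (by backtracking along matches): UUUYMYUM.

8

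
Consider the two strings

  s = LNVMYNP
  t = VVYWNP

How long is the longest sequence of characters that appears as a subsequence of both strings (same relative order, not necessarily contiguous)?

4

Pick V [3,2] → Y [5,3] → N [6,5] → P [7,6]; all 4 characters appear in both, in order. Since dp[7][6] = 4, nothing longer is possible.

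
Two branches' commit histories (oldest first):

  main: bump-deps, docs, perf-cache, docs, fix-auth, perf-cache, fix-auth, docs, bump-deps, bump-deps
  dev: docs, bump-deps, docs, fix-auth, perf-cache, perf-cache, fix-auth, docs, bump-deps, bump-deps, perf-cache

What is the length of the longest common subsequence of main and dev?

8

Match bump-deps (main #1, dev #2), then docs (main #2, dev #3), then perf-cache (main #3, dev #5), then perf-cache (main #6, dev #6), then fix-auth (main #7, dev #7), then docs (main #8, dev #8), then bump-deps (main #9, dev #9), then bump-deps (main #10, dev #10) — 8 commits in the same relative order in both. Since dp[10][11] = 8, nothing longer is possible.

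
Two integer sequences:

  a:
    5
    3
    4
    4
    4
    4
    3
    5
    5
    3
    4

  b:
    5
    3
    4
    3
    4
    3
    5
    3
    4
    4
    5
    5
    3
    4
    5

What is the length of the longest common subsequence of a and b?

10

Pick 5 at a[1]=b[1]; then 3 at a[2]=b[2]; then 4 at a[3]=b[3]; then 4 at a[4]=b[5]; then 4 at a[5]=b[9]; then 4 at a[6]=b[10]; then 5 at a[8]=b[11]; then 5 at a[9]=b[12]; then 3 at a[10]=b[13]; then 4 at a[11]=b[14]; all 10 values appear in both, in order. The LCS DP gives dp[11][15] = 10, so this is optimal.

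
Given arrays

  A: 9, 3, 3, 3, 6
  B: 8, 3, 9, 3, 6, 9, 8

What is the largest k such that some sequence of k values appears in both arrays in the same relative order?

3

Pick 9 at A[1]=B[3], 3 at A[4]=B[4], 6 at A[5]=B[5]; all 3 values appear in both, in order. dp[5][7] = 3 confirms this is the maximum.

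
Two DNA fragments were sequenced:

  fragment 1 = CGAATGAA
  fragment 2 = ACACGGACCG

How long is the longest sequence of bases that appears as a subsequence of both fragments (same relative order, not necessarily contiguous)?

4

Match C [1,4]; then G [2,6]; then A [3,7]; then G [6,10] — 4 bases in the same relative order in both. dp[8][10] = 4 confirms this is the maximum.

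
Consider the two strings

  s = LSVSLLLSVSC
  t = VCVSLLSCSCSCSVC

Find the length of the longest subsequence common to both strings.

7

One common subsequence of length 7: V [3,3], S [4,4], L [5,5], L [6,6], S [8,13], V [9,14], C [11,15]. dp[11][15] = 7 confirms this is the maximum.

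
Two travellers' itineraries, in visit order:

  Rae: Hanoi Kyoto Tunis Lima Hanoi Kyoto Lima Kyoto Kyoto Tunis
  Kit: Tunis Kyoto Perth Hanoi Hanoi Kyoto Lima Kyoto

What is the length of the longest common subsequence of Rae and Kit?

5

Match Hanoi (Rae #1, Kit #4); then Hanoi (Rae #5, Kit #5); then Kyoto (Rae #6, Kit #6); then Lima (Rae #7, Kit #7); then Kyoto (Rae #9, Kit #8) — 5 stops in the same relative order in both. Since dp[10][8] = 5, nothing longer is possible.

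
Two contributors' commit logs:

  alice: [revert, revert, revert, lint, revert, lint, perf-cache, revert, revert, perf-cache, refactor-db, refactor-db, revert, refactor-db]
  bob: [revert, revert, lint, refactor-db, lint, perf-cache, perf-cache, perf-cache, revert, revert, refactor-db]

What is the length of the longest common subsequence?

8

One common subsequence of length 8: revert (alice #2, bob #1), revert (alice #3, bob #2), lint (alice #4, bob #3), lint (alice #6, bob #5), perf-cache (alice #7, bob #8), revert (alice #9, bob #9), revert (alice #13, bob #10), refactor-db (alice #14, bob #11). Since dp[14][11] = 8, nothing longer is possible.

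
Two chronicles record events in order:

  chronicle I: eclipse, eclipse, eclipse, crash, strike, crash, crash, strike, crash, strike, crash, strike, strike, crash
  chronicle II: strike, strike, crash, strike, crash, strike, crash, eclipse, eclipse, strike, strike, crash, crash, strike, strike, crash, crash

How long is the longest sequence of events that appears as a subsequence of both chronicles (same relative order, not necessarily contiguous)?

10

One common subsequence of length 10: crash at chronicle I[4]=chronicle II[3] → strike at chronicle I[5]=chronicle II[4] → crash at chronicle I[6]=chronicle II[5] → crash at chronicle I[7]=chronicle II[7] → strike at chronicle I[8]=chronicle II[11] → crash at chronicle I[9]=chronicle II[12] → crash at chronicle I[11]=chronicle II[13] → strike at chronicle I[12]=chronicle II[14] → strike at chronicle I[13]=chronicle II[15] → crash at chronicle I[14]=chronicle II[17]. dp[14][17] = 10 confirms this is the maximum.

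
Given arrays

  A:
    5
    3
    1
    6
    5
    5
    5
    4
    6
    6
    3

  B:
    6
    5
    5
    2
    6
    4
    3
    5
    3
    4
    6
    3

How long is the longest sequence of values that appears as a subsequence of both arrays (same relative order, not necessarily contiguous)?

7

One common subsequence of length 7: 6 (A #4, B #1) → 5 (A #5, B #2) → 5 (A #6, B #3) → 5 (A #7, B #8) → 4 (A #8, B #10) → 6 (A #10, B #11) → 3 (A #11, B #12). The LCS DP gives dp[11][12] = 7, so this is optimal.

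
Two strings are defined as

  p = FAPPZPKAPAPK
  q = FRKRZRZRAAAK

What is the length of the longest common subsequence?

5

Let dp[i][j] be the LCS length of the first i characters of p and the first j characters of q. dp[i][j] = dp[i-1][j-1]+1 when the i-th and j-th characters match, else max(dp[i-1][j], dp[i][j-1]).
    ·  F  R  K  R  Z  R  Z  R  A  A  A  K
 ·  0  0  0  0  0  0  0  0  0  0  0  0  0
 F  0  1  1  1  1  1  1  1  1  1  1  1  1
 A  0  1  1  1  1  1  1  1  1  2  2  2  2
 P  0  1  1  1  1  1  1  1  1  2  2  2  2
 P  0  1  1  1  1  1  1  1  1  2  2  2  2
 Z  0  1  1  1  1  2  2  2  2  2  2  2  2
 P  0  1  1  1  1  2  2  2  2  2  2  2  2
 K  0  1  1  2  2  2  2  2  2  2  2  2  3
 A  0  1  1  2  2  2  2  2  2  3  3  3  3
 P  0  1  1  2  2  2  2  2  2  3  3  3  3
 A  0  1  1  2  2  2  2  2  2  3  4  4  4
 P  0  1  1  2  2  2  2  2  2  3  4  4  4
 K  0  1  1  2  2  2  2  2  2  3  4  4  5
dp[12][12] = 5. One LCS (by backtracking along matches): FAAAK.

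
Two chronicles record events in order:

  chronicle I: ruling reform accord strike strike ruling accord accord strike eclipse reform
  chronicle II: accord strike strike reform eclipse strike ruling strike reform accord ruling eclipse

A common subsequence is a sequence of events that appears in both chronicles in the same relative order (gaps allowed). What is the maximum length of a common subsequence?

Match accord at chronicle I[3]=chronicle II[1], then strike at chronicle I[4]=chronicle II[3], then strike at chronicle I[5]=chronicle II[6], then ruling at chronicle I[6]=chronicle II[7], then accord at chronicle I[7]=chronicle II[10], then eclipse at chronicle I[10]=chronicle II[12] — 6 events in the same relative order in both. The LCS DP gives dp[11][12] = 6, so this is optimal.

6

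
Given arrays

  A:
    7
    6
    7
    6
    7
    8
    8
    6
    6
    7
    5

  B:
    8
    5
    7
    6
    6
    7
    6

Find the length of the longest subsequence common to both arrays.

Let dp[i][j] be the LCS length of the first i values of A and the first j values of B. dp[i][j] = dp[i-1][j-1]+1 when the i-th and j-th values match, else max(dp[i-1][j], dp[i][j-1]).
    ·  8  5  7  6  6  7  6
 ·  0  0  0  0  0  0  0  0
 7  0  0  0  1  1  1  1  1
 6  0  0  0  1  2  2  2  2
 7  0  0  0  1  2  2  3  3
 6  0  0  0  1  2  3  3  4
 7  0  0  0  1  2  3  4  4
 8  0  1  1  1  2  3  4  4
 8  0  1  1  1  2  3  4  4
 6  0  1  1  1  2  3  4  5
 6  0  1  1  1  2  3  4  5
 7  0  1  1  2  2  3  4  5
 5  0  1  2  2  2  3  4  5
dp[11][7] = 5. One LCS (by backtracking along matches): 7, 6, 6, 7, 6.

5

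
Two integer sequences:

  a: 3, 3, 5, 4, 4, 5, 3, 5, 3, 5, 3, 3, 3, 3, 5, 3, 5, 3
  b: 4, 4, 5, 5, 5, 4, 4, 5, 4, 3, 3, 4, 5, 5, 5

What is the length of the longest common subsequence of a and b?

9

Taking 5 [3,5]; then 4 [4,6]; then 4 [5,7]; then 5 [6,8]; then 3 [7,10]; then 3 [9,11]; then 5 [10,13]; then 5 [15,14]; then 5 [17,15] gives a common subsequence of length 9, and the DP table's final entry dp[18][15] is also 9, so no common subsequence is longer.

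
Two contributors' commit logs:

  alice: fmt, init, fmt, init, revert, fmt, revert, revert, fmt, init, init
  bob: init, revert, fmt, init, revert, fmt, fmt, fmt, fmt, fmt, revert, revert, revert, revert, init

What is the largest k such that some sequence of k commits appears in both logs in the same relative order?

8

Match init (alice #2, bob #1) → fmt (alice #3, bob #3) → init (alice #4, bob #4) → revert (alice #5, bob #5) → fmt (alice #6, bob #10) → revert (alice #7, bob #13) → revert (alice #8, bob #14) → init (alice #11, bob #15) — 8 commits in the same relative order in both. Since dp[11][15] = 8, nothing longer is possible.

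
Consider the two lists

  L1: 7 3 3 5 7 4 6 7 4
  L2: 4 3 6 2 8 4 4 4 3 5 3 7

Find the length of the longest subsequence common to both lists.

Let dp[i][j] be the LCS length of the first i values of L1 and the first j values of L2. dp[i][j] = dp[i-1][j-1]+1 when the i-th and j-th values match, else max(dp[i-1][j], dp[i][j-1]).
    ·  4  3  6  2  8  4  4  4  3  5  3  7
 ·  0  0  0  0  0  0  0  0  0  0  0  0  0
 7  0  0  0  0  0  0  0  0  0  0  0  0  1
 3  0  0  1  1  1  1  1  1  1  1  1  1  1
 3  0  0  1  1  1  1  1  1  1  2  2  2  2
 5  0  0  1  1  1  1  1  1  1  2  3  3  3
 7  0  0  1  1  1  1  1  1  1  2  3  3  4
 4  0  1  1  1  1  1  2  2  2  2  3  3  4
 6  0  1  1  2  2  2  2  2  2  2  3  3  4
 7  0  1  1  2  2  2  2  2  2  2  3  3  4
 4  0  1  1  2  2  2  3  3  3  3  3  3  4
dp[9][12] = 4. One LCS (by backtracking along matches): 3, 3, 5, 7.

4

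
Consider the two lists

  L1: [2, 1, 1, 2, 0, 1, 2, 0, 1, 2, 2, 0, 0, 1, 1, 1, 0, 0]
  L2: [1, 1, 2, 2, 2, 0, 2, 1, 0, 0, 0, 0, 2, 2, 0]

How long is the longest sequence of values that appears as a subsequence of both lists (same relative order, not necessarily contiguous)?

Taking 1 at L1[2]=L2[1], then 1 at L1[3]=L2[2], then 2 at L1[4]=L2[5], then 0 at L1[5]=L2[6], then 1 at L1[6]=L2[8], then 0 at L1[8]=L2[9], then 0 at L1[12]=L2[10], then 0 at L1[13]=L2[11], then 0 at L1[17]=L2[12], then 0 at L1[18]=L2[15] gives a common subsequence of length 10. The LCS DP gives dp[18][15] = 10, so this is optimal.

10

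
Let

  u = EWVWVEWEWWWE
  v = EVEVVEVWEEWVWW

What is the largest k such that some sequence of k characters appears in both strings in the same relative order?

9

Pick E [1,3], then V [3,4], then V [5,5], then E [6,6], then W [7,8], then E [8,10], then W [9,11], then W [10,13], then W [11,14]; all 9 characters appear in both, in order, and the DP table's final entry dp[12][14] is also 9, so no common subsequence is longer.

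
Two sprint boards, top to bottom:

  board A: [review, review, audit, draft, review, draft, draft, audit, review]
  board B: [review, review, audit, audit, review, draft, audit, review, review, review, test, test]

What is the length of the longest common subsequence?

7

Match review at board A[1]=board B[1], then review at board A[2]=board B[2], then audit at board A[3]=board B[4], then review at board A[5]=board B[5], then draft at board A[7]=board B[6], then audit at board A[8]=board B[7], then review at board A[9]=board B[10] — 7 tasks in the same relative order in both. Since dp[9][12] = 7, nothing longer is possible.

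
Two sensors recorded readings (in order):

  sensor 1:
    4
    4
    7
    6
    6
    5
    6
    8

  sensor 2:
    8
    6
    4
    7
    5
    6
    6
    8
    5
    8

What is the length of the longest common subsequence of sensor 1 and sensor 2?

6

Let dp[i][j] be the LCS length of the first i values of sensor 1 and the first j values of sensor 2. dp[i][j] = dp[i-1][j-1]+1 when the i-th and j-th values match, else max(dp[i-1][j], dp[i][j-1]).
    ·  8  6  4  7  5  6  6  8  5  8
 ·  0  0  0  0  0  0  0  0  0  0  0
 4  0  0  0  1  1  1  1  1  1  1  1
 4  0  0  0  1  1  1  1  1  1  1  1
 7  0  0  0  1  2  2  2  2  2  2  2
 6  0  0  1  1  2  2  3  3  3  3  3
 6  0  0  1  1  2  2  3  4  4  4  4
 5  0  0  1  1  2  3  3  4  4  5  5
 6  0  0  1  1  2  3  4  4  4  5  5
 8  0  1  1  1  2  3  4  4  5  5  6
dp[8][10] = 6. One LCS (by backtracking along matches): 4, 7, 6, 6, 5, 8.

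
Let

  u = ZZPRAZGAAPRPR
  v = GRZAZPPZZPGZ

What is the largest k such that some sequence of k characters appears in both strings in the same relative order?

5

Pick Z [1,3]; then Z [2,5]; then P [3,7]; then Z [6,9]; then G [7,11]; all 5 characters appear in both, in order. The LCS DP gives dp[13][12] = 5, so this is optimal.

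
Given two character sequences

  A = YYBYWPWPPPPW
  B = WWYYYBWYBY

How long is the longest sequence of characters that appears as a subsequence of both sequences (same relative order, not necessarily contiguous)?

4

Taking Y (A #1, B #5) → Y (A #2, B #8) → B (A #3, B #9) → Y (A #4, B #10) gives a common subsequence of length 4. dp[12][10] = 4 confirms this is the maximum.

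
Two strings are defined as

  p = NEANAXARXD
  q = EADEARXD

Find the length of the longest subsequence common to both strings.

One common subsequence of length 6: E at p[2]=q[1] → A at p[3]=q[2] → A at p[7]=q[5] → R at p[8]=q[6] → X at p[9]=q[7] → D at p[10]=q[8]. The LCS DP gives dp[10][8] = 6, so this is optimal.

6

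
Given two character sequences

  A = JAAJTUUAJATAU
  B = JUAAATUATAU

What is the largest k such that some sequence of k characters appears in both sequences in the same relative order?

9

Taking J (A #1, B #1), A (A #2, B #4), A (A #3, B #5), T (A #5, B #6), U (A #7, B #7), A (A #10, B #8), T (A #11, B #9), A (A #12, B #10), U (A #13, B #11) gives a common subsequence of length 9. Since dp[13][11] = 9, nothing longer is possible.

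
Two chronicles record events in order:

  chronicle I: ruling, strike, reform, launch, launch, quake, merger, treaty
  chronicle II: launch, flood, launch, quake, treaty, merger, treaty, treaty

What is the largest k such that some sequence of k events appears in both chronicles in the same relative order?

5

One common subsequence of length 5: launch (chronicle I #4, chronicle II #1); then launch (chronicle I #5, chronicle II #3); then quake (chronicle I #6, chronicle II #4); then merger (chronicle I #7, chronicle II #6); then treaty (chronicle I #8, chronicle II #8). The LCS DP gives dp[8][8] = 5, so this is optimal.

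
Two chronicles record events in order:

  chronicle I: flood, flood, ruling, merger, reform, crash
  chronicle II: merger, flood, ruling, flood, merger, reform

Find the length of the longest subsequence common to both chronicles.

4

Taking flood at chronicle I[1]=chronicle II[2], flood at chronicle I[2]=chronicle II[4], merger at chronicle I[4]=chronicle II[5], reform at chronicle I[5]=chronicle II[6] gives a common subsequence of length 4, and the DP table's final entry dp[6][6] is also 4, so no common subsequence is longer.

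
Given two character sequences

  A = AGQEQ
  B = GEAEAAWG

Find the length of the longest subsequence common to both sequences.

2

Let dp[i][j] be the LCS length of the first i characters of A and the first j characters of B. dp[i][j] = dp[i-1][j-1]+1 when the i-th and j-th characters match, else max(dp[i-1][j], dp[i][j-1]).
    ·  G  E  A  E  A  A  W  G
 ·  0  0  0  0  0  0  0  0  0
 A  0  0  0  1  1  1  1  1  1
 G  0  1  1  1  1  1  1  1  2
 Q  0  1  1  1  1  1  1  1  2
 E  0  1  2  2  2  2  2  2  2
 Q  0  1  2  2  2  2  2  2  2
dp[5][8] = 2. One LCS (by backtracking along matches): AG.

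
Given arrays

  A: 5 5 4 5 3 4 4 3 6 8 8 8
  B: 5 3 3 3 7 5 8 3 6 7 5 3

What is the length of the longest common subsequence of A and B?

Pick 5 at A[1]=B[1], 5 at A[2]=B[6], 5 at A[4]=B[11], 3 at A[8]=B[12]; all 4 values appear in both, in order, and the DP table's final entry dp[12][12] is also 4, so no common subsequence is longer.

4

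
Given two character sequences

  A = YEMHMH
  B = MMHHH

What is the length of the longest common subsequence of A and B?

3

Let dp[i][j] be the LCS length of the first i characters of A and the first j characters of B. dp[i][j] = dp[i-1][j-1]+1 when the i-th and j-th characters match, else max(dp[i-1][j], dp[i][j-1]).
    ·  M  M  H  H  H
 ·  0  0  0  0  0  0
 Y  0  0  0  0  0  0
 E  0  0  0  0  0  0
 M  0  1  1  1  1  1
 H  0  1  1  2  2  2
 M  0  1  2  2  2  2
 H  0  1  2  3  3  3
dp[6][5] = 3. One LCS (by backtracking along matches): MHH.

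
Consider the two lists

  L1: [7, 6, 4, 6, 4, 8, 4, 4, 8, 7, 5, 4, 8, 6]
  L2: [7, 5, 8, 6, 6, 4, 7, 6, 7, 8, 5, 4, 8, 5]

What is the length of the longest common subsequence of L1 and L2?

Pick 7 [1,1] → 6 [2,5] → 4 [3,6] → 6 [4,8] → 8 [6,10] → 4 [8,12] → 8 [9,13] → 5 [11,14]; all 8 values appear in both, in order. Since dp[14][14] = 8, nothing longer is possible.

8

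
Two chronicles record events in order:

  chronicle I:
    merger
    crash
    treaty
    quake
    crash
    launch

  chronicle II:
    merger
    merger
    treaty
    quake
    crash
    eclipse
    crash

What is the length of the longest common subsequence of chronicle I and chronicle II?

One common subsequence of length 4: merger at chronicle I[1]=chronicle II[2], treaty at chronicle I[3]=chronicle II[3], quake at chronicle I[4]=chronicle II[4], crash at chronicle I[5]=chronicle II[7]. dp[6][7] = 4 confirms this is the maximum.

4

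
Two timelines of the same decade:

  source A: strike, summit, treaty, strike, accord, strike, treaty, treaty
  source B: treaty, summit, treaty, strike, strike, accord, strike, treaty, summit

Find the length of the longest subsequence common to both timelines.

Pick summit [2,2], treaty [3,3], strike [4,5], accord [5,6], strike [6,7], treaty [7,8]; all 6 events appear in both, in order. Since dp[8][9] = 6, nothing longer is possible.

6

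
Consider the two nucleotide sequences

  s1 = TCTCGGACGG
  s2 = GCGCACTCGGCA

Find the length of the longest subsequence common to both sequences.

Let dp[i][j] be the LCS length of the first i bases of s1 and the first j bases of s2. dp[i][j] = dp[i-1][j-1]+1 when the i-th and j-th bases match, else max(dp[i-1][j], dp[i][j-1]).
    ·  G  C  G  C  A  C  T  C  G  G  C  A
 ·  0  0  0  0  0  0  0  0  0  0  0  0  0
 T  0  0  0  0  0  0  0  1  1  1  1  1  1
 C  0  0  1  1  1  1  1  1  2  2  2  2  2
 T  0  0  1  1  1  1  1  2  2  2  2  2  2
 C  0  0  1  1  2  2  2  2  3  3  3  3  3
 G  0  1  1  2  2  2  2  2  3  4  4  4  4
 G  0  1  1  2  2  2  2  2  3  4  5  5  5
 A  0  1  1  2  2  3  3  3  3  4  5  5  6
 C  0  1  2  2  3  3  4  4  4  4  5  6  6
 G  0  1  2  3  3  3  4  4  4  5  5  6  6
 G  0  1  2  3  3  3  4  4  4  5  6  6  6
dp[10][12] = 6. One LCS (by backtracking along matches): CTCGGA.

6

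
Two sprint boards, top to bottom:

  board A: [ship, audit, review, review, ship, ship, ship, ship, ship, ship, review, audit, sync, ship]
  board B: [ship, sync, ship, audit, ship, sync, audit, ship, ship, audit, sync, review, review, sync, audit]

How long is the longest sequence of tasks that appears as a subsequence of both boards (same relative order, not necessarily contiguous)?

7

Match ship [1,3], audit [2,4], ship [5,5], ship [6,8], ship [7,9], review [11,13], audit [12,15] — 7 tasks in the same relative order in both. Since dp[14][15] = 7, nothing longer is possible.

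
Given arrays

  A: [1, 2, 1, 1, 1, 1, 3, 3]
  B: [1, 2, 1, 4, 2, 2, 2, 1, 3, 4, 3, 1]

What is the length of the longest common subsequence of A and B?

6

One common subsequence of length 6: 1 at A[1]=B[1]; then 2 at A[2]=B[2]; then 1 at A[3]=B[3]; then 1 at A[6]=B[8]; then 3 at A[7]=B[9]; then 3 at A[8]=B[11]. Since dp[8][12] = 6, nothing longer is possible.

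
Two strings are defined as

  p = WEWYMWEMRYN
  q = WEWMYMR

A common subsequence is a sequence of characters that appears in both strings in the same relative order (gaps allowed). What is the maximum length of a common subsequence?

Pick W (p #1, q #1), E (p #2, q #2), W (p #3, q #3), Y (p #4, q #5), M (p #8, q #6), R (p #9, q #7); all 6 characters appear in both, in order, and the DP table's final entry dp[11][7] is also 6, so no common subsequence is longer.

6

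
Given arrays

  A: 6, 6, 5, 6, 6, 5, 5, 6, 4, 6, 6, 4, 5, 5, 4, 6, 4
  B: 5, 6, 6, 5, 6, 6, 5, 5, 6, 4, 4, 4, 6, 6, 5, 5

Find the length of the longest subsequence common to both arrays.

Taking 6 [1,2] → 6 [2,3] → 5 [3,4] → 6 [4,5] → 6 [5,6] → 5 [6,7] → 5 [7,8] → 6 [8,9] → 4 [9,12] → 6 [10,13] → 6 [11,14] → 5 [13,15] → 5 [14,16] gives a common subsequence of length 13, and the DP table's final entry dp[17][16] is also 13, so no common subsequence is longer.

13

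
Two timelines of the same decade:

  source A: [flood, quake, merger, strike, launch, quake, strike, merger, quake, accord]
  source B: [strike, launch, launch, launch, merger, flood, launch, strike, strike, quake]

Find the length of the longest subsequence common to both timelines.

Taking flood (source A #1, source B #6), strike (source A #4, source B #8), strike (source A #7, source B #9), quake (source A #9, source B #10) gives a common subsequence of length 4. dp[10][10] = 4 confirms this is the maximum.

4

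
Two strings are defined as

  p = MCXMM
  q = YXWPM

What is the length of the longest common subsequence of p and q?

2

Pick X [3,2] → M [5,5]; all 2 characters appear in both, in order. Since dp[5][5] = 2, nothing longer is possible.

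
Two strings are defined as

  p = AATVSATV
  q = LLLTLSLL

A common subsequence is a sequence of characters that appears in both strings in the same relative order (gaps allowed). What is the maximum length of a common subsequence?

Let dp[i][j] be the LCS length of the first i characters of p and the first j characters of q. dp[i][j] = dp[i-1][j-1]+1 when the i-th and j-th characters match, else max(dp[i-1][j], dp[i][j-1]).
    ·  L  L  L  T  L  S  L  L
 ·  0  0  0  0  0  0  0  0  0
 A  0  0  0  0  0  0  0  0  0
 A  0  0  0  0  0  0  0  0  0
 T  0  0  0  0  1  1  1  1  1
 V  0  0  0  0  1  1  1  1  1
 S  0  0  0  0  1  1  2  2  2
 A  0  0  0  0  1  1  2  2  2
 T  0  0  0  0  1  1  2  2  2
 V  0  0  0  0  1  1  2  2  2
dp[8][8] = 2. One LCS (by backtracking along matches): TS.

2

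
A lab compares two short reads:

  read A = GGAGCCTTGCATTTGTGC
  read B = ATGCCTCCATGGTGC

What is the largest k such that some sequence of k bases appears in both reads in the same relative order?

12

Pick A [3,1], then G [4,3], then C [5,4], then C [6,5], then T [7,6], then C [10,8], then A [11,9], then T [12,10], then G [15,12], then T [16,13], then G [17,14], then C [18,15]; all 12 bases appear in both, in order. dp[18][15] = 12 confirms this is the maximum.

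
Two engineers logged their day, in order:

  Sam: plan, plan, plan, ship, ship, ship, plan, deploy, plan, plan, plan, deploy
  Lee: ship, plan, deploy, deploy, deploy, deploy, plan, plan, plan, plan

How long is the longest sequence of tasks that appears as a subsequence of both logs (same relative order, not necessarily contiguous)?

6

Match ship at Sam[6]=Lee[1]; then plan at Sam[7]=Lee[2]; then deploy at Sam[8]=Lee[6]; then plan at Sam[9]=Lee[8]; then plan at Sam[10]=Lee[9]; then plan at Sam[11]=Lee[10] — 6 tasks in the same relative order in both. dp[12][10] = 6 confirms this is the maximum.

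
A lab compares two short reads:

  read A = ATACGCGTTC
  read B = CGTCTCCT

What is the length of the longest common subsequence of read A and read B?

5

Pick C [4,1], then G [5,2], then C [6,4], then T [8,5], then T [9,8]; all 5 bases appear in both, in order. Since dp[10][8] = 5, nothing longer is possible.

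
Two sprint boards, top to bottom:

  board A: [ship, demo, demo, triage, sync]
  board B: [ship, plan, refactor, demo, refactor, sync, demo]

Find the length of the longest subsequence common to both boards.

3

Taking ship (board A #1, board B #1), then demo (board A #2, board B #4), then demo (board A #3, board B #7) gives a common subsequence of length 3. Since dp[5][7] = 3, nothing longer is possible.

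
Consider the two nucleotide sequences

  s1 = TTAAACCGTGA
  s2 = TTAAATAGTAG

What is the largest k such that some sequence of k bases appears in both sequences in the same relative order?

8

One common subsequence of length 8: T (s1 #1, s2 #1), then T (s1 #2, s2 #2), then A (s1 #3, s2 #4), then A (s1 #4, s2 #5), then A (s1 #5, s2 #7), then G (s1 #8, s2 #8), then T (s1 #9, s2 #9), then G (s1 #10, s2 #11). Since dp[11][11] = 8, nothing longer is possible.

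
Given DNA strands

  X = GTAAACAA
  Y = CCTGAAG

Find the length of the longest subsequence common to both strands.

3

Pick G at X[1]=Y[4] → A at X[3]=Y[5] → A at X[4]=Y[6]; all 3 bases appear in both, in order, and the DP table's final entry dp[8][7] is also 3, so no common subsequence is longer.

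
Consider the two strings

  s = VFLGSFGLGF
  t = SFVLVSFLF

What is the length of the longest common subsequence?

Pick V (s #1, t #3), L (s #3, t #4), S (s #5, t #6), F (s #6, t #7), L (s #8, t #8), F (s #10, t #9); all 6 characters appear in both, in order, and the DP table's final entry dp[10][9] is also 6, so no common subsequence is longer.

6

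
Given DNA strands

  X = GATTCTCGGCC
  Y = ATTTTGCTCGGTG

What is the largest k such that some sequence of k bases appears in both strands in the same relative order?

Pick A at X[2]=Y[1], then T at X[3]=Y[4], then T at X[4]=Y[5], then C at X[5]=Y[7], then T at X[6]=Y[8], then C at X[7]=Y[9], then G at X[8]=Y[11], then G at X[9]=Y[13]; all 8 bases appear in both, in order. dp[11][13] = 8 confirms this is the maximum.

8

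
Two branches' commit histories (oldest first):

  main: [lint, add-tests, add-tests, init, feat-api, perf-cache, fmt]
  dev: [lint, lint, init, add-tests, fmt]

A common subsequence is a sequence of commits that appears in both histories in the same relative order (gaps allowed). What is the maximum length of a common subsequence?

Taking lint (main #1, dev #2), add-tests (main #3, dev #4), fmt (main #7, dev #5) gives a common subsequence of length 3. Since dp[7][5] = 3, nothing longer is possible.

3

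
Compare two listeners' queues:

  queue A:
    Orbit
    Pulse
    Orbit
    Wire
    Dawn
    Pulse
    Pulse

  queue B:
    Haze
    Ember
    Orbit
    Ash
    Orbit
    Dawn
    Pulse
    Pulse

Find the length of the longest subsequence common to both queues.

5

Pick Orbit (queue A #1, queue B #3); then Orbit (queue A #3, queue B #5); then Dawn (queue A #5, queue B #6); then Pulse (queue A #6, queue B #7); then Pulse (queue A #7, queue B #8); all 5 songs appear in both, in order. The LCS DP gives dp[7][8] = 5, so this is optimal.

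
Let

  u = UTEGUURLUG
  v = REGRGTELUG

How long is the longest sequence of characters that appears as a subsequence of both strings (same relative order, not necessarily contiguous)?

6

Taking E at u[3]=v[2], then G at u[4]=v[3], then R at u[7]=v[4], then L at u[8]=v[8], then U at u[9]=v[9], then G at u[10]=v[10] gives a common subsequence of length 6, and the DP table's final entry dp[10][10] is also 6, so no common subsequence is longer.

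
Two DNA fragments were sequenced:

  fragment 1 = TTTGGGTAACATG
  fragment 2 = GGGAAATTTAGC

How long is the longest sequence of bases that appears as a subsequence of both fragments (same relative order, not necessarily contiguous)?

Match G at fragment 1[4]=fragment 2[1]; then G at fragment 1[5]=fragment 2[2]; then G at fragment 1[6]=fragment 2[3]; then A at fragment 1[8]=fragment 2[4]; then A at fragment 1[9]=fragment 2[5]; then A at fragment 1[11]=fragment 2[6]; then T at fragment 1[12]=fragment 2[9]; then G at fragment 1[13]=fragment 2[11] — 8 bases in the same relative order in both. The LCS DP gives dp[13][12] = 8, so this is optimal.

8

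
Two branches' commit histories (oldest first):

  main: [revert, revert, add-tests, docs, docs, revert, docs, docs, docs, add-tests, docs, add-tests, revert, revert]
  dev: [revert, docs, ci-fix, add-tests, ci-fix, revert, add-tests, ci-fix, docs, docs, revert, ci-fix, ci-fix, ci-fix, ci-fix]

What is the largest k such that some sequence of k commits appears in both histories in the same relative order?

6

Match revert at main[1]=dev[1], revert at main[2]=dev[6], add-tests at main[3]=dev[7], docs at main[4]=dev[9], docs at main[5]=dev[10], revert at main[6]=dev[11] — 6 commits in the same relative order in both. dp[14][15] = 6 confirms this is the maximum.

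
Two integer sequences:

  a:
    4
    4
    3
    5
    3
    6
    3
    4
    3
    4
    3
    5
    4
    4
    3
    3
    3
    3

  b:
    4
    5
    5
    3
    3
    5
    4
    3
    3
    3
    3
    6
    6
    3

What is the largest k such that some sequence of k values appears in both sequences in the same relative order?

One common subsequence of length 10: 4 (a #1, b #1), 5 (a #4, b #3), 3 (a #5, b #4), 3 (a #7, b #5), 4 (a #8, b #7), 3 (a #9, b #8), 3 (a #11, b #9), 3 (a #15, b #10), 3 (a #16, b #11), 3 (a #18, b #14). The LCS DP gives dp[18][14] = 10, so this is optimal.

10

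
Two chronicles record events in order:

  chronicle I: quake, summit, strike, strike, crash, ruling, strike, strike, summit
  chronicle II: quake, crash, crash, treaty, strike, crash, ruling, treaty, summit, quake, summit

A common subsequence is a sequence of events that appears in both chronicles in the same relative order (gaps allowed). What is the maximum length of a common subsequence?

Pick quake at chronicle I[1]=chronicle II[1]; then strike at chronicle I[4]=chronicle II[5]; then crash at chronicle I[5]=chronicle II[6]; then ruling at chronicle I[6]=chronicle II[7]; then summit at chronicle I[9]=chronicle II[11]; all 5 events appear in both, in order, and the DP table's final entry dp[9][11] is also 5, so no common subsequence is longer.

5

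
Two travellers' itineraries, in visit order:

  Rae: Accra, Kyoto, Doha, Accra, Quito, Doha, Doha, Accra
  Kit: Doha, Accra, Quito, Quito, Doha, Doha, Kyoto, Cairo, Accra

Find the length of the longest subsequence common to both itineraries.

6

Taking Doha at Rae[3]=Kit[1]; then Accra at Rae[4]=Kit[2]; then Quito at Rae[5]=Kit[4]; then Doha at Rae[6]=Kit[5]; then Doha at Rae[7]=Kit[6]; then Accra at Rae[8]=Kit[9] gives a common subsequence of length 6. Since dp[8][9] = 6, nothing longer is possible.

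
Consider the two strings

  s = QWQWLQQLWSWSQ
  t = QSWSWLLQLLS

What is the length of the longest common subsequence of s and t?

Let dp[i][j] be the LCS length of the first i characters of s and the first j characters of t. dp[i][j] = dp[i-1][j-1]+1 when the i-th and j-th characters match, else max(dp[i-1][j], dp[i][j-1]).
    ·  Q  S  W  S  W  L  L  Q  L  L  S
 ·  0  0  0  0  0  0  0  0  0  0  0  0
 Q  0  1  1  1  1  1  1  1  1  1  1  1
 W  0  1  1  2  2  2  2  2  2  2  2  2
 Q  0  1  1  2  2  2  2  2  3  3  3  3
 W  0  1  1  2  2  3  3  3  3  3  3  3
 L  0  1  1  2  2  3  4  4  4  4  4  4
 Q  0  1  1  2  2  3  4  4  5  5  5  5
 Q  0  1  1  2  2  3  4  4  5  5  5  5
 L  0  1  1  2  2  3  4  5  5  6  6  6
 W  0  1  1  2  2  3  4  5  5  6  6  6
 S  0  1  2  2  3  3  4  5  5  6  6  7
 W  0  1  2  3  3  4  4  5  5  6  6  7
 S  0  1  2  3  4  4  4  5  5  6  6  7
 Q  0  1  2  3  4  4  4  5  6  6  6  7
dp[13][11] = 7. One LCS (by backtracking along matches): QWWLQLS.

7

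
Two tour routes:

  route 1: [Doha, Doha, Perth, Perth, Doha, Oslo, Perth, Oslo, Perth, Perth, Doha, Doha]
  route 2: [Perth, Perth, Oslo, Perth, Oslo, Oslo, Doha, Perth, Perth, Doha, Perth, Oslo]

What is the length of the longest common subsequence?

8

Taking Perth (route 1 #3, route 2 #1), then Perth (route 1 #4, route 2 #2), then Oslo (route 1 #6, route 2 #3), then Perth (route 1 #7, route 2 #4), then Oslo (route 1 #8, route 2 #6), then Perth (route 1 #9, route 2 #8), then Perth (route 1 #10, route 2 #9), then Doha (route 1 #11, route 2 #10) gives a common subsequence of length 8, and the DP table's final entry dp[12][12] is also 8, so no common subsequence is longer.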